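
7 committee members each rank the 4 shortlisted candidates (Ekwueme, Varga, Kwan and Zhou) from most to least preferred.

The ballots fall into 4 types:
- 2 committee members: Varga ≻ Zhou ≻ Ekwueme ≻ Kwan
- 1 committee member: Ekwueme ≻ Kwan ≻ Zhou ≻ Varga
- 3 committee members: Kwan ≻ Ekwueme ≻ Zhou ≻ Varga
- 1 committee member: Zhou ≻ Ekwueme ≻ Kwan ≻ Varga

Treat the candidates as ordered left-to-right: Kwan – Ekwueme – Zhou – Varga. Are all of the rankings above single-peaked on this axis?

Axis positions: Kwan=1, Ekwueme=2, Zhou=3, Varga=4.
Type 1 (peak Varga at position 4): ranking walks positions 4-3-2-1, expanding outward from the peak — single-peaked.
Type 2 (peak Ekwueme at position 2): ranking walks positions 2-1-3-4, expanding outward from the peak — single-peaked.
Type 3 (peak Kwan at position 1): ranking walks positions 1-2-3-4, expanding outward from the peak — single-peaked.
Type 4 (peak Zhou at position 3): ranking walks positions 3-2-1-4, expanding outward from the peak — single-peaked.
Every ranking is single-peaked on this axis.

yes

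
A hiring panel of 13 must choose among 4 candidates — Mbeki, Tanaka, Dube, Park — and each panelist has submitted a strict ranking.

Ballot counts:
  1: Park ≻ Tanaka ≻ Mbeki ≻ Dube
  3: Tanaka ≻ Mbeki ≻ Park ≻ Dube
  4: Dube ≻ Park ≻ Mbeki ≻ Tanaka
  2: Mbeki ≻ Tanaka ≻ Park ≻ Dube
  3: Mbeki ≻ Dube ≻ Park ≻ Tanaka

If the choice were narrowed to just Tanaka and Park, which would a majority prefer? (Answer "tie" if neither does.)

Park

Ballots ranking Tanaka above Park: 3 + 2 = 5.
Ballots ranking Park above Tanaka: 13 − 5 = 8.
Park wins the head-to-head 8–5.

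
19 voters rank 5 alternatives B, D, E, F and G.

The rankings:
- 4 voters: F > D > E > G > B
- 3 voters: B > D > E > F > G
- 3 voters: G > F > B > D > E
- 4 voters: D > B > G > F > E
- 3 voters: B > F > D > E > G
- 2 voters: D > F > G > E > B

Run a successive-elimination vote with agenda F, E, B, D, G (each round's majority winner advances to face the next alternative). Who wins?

D

Round 1: F vs E — 16–3, F advances.
Round 2: F vs B — 9–10, B advances.
Round 3: B vs D — 9–10, D advances.
Round 4: D vs G — 16–3, D advances.
The agenda winner is D.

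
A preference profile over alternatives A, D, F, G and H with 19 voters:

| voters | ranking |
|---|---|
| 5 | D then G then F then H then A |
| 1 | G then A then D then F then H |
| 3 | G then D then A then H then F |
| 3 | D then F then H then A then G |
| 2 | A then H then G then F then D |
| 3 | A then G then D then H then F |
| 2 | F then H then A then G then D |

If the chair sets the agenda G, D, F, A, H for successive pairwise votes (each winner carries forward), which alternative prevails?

H

Round 1: G vs D — 11–8, G advances.
Round 2: G vs F — 14–5, G advances.
Round 3: G vs A — 9–10, A advances.
Round 4: A vs H — 9–10, H advances.
H survives the agenda.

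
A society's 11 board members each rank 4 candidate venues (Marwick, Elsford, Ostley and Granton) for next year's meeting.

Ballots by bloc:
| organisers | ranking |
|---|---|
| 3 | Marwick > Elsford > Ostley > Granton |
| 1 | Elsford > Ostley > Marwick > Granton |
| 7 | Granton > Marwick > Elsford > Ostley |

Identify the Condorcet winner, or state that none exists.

Head-to-head results (11 organisers):
Marwick vs Elsford: Marwick wins 10–1.
Marwick–Ostley: Marwick 10–1.
Marwick–Granton: Granton 7–4.
Elsford–Ostley: Elsford 11–0.
Elsford–Granton: Granton 7–4.
Ostley vs Granton: Granton, 7–4.
Granton wins every pairwise contest, so Granton is the Condorcet winner.

Granton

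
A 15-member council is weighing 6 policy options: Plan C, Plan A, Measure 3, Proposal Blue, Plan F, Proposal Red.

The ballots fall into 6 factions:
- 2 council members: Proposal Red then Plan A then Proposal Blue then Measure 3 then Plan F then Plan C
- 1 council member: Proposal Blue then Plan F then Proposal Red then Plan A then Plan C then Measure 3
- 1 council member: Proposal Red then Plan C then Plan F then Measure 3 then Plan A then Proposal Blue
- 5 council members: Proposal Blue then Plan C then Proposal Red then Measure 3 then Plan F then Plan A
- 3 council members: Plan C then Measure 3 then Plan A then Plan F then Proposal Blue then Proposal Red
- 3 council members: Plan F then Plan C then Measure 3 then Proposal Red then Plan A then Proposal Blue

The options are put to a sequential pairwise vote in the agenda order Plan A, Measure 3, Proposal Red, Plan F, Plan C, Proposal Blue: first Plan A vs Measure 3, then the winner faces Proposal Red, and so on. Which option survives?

Round 1: Plan A vs Measure 3 — 3–12, Measure 3 advances.
Round 2: Measure 3 vs Proposal Red — 6–9, Proposal Red advances.
Round 3: Proposal Red vs Plan F — 8–7, Proposal Red advances.
Round 4: Proposal Red vs Plan C — 4–11, Plan C advances.
Round 5: Plan C vs Proposal Blue — 7–8, Proposal Blue advances.
The agenda winner is Proposal Blue.

Proposal Blue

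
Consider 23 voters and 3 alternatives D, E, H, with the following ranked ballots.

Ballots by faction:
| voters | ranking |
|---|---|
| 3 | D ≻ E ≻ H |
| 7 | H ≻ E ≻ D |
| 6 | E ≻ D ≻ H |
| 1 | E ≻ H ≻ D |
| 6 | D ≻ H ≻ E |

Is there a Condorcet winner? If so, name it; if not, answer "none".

Check each pair by majority over 23 ballots:
D vs E: E wins 14–9.
D vs H: D, 15–8.
E vs H: H wins 13–10.
Each alternative drops at least one matchup (D loses to E; E loses to H; H loses to D); the cycle D > H > E > D rules out a Condorcet winner.

none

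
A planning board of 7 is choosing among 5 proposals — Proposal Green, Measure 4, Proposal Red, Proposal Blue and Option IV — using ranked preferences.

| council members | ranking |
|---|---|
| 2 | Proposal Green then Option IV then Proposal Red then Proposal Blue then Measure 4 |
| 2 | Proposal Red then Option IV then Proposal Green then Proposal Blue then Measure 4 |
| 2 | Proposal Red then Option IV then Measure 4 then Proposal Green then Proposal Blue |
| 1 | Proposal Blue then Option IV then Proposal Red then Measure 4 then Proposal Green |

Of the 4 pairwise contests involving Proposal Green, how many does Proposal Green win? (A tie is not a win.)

Proposal Green against each rival (7 council members):
Proposal Green vs Measure 4: Proposal Green, 4–3.
Proposal Green vs Proposal Red: Proposal Red wins 5–2.
Proposal Green vs Proposal Blue: Proposal Green, 6–1.
Proposal Green vs Option IV: Proposal Green preferred on 2 ballots; Option IV wins 5–2.
Proposal Green beats Measure 4, Proposal Blue; loses to Proposal Red, Option IV — 2 pairwise wins.

2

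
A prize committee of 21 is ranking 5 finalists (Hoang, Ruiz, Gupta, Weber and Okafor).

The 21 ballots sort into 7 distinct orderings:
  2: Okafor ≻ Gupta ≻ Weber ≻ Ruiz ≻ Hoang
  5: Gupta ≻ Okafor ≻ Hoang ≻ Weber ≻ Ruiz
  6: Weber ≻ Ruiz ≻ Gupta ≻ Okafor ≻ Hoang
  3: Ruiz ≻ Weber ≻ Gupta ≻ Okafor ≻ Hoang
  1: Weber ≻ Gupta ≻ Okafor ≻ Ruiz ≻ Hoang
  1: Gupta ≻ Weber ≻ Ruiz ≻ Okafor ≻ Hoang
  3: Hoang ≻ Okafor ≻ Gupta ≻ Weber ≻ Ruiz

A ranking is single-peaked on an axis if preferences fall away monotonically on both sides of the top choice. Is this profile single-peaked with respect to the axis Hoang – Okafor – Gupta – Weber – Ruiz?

yes

Axis positions: Hoang=1, Okafor=2, Gupta=3, Weber=4, Ruiz=5.
Faction 1 (peak Okafor at position 2): ranking walks positions 2-3-4-5-1, expanding outward from the peak — single-peaked.
Faction 2 (peak Gupta at position 3): ranking walks positions 3-2-1-4-5, expanding outward from the peak — single-peaked.
Faction 3 (peak Weber at position 4): ranking walks positions 4-5-3-2-1, expanding outward from the peak — single-peaked.
Faction 4 (peak Ruiz at position 5): ranking walks positions 5-4-3-2-1, expanding outward from the peak — single-peaked.
Faction 5 (peak Weber at position 4): ranking walks positions 4-3-2-5-1, expanding outward from the peak — single-peaked.
Faction 6 (peak Gupta at position 3): ranking walks positions 3-4-5-2-1, expanding outward from the peak — single-peaked.
Faction 7 (peak Hoang at position 1): ranking walks positions 1-2-3-4-5, expanding outward from the peak — single-peaked.
Every ranking is single-peaked on this axis.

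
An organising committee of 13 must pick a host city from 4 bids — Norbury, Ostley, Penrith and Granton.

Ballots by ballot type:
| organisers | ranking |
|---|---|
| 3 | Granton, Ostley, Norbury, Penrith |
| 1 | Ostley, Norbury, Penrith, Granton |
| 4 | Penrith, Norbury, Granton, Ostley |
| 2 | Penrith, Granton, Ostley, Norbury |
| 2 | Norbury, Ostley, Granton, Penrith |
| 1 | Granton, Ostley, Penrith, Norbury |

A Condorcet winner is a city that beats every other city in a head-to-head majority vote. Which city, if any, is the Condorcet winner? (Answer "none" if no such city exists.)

Pairwise majorities:
Norbury vs Ostley: Norbury preferred on 4+2 = 6 ballots; Ostley wins 7–6.
Norbury vs Penrith: Norbury is ranked higher on 3+1+2 = 6 ballots, Penrith on 7. Penrith wins 7–6.
Norbury vs Granton: 1+4+2 = 7 for Norbury, 6 for Granton — Norbury by 7–6.
Ostley vs Penrith: Ostley is ranked higher on 3+1+2+1 = 7 ballots, Penrith on 6. Ostley wins 7–6.
Ostley vs Granton: Ostley preferred on 1+2 = 3 ballots; Granton wins 10–3.
Penrith vs Granton: Penrith is ranked higher on 1+4+2 = 7 ballots, Granton on 6. Penrith wins 7–6.
Each city drops at least one matchup (Norbury loses to Ostley; Ostley loses to Granton; Penrith loses to Ostley; Granton loses to Norbury); the cycle Norbury → Granton → Ostley → Norbury rules out a Condorcet winner.

none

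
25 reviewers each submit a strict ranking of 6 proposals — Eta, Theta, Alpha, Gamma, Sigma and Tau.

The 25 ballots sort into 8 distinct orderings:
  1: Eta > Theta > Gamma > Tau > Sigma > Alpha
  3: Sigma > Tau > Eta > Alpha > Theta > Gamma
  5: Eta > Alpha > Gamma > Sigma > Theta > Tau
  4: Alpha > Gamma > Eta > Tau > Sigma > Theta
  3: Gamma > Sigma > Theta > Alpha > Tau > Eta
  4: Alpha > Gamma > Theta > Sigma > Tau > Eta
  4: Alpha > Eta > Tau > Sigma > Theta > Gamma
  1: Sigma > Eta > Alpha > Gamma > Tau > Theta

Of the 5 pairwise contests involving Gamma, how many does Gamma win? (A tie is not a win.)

Gamma against each rival (25 reviewers):
Gamma vs Eta: 4+3+4 = 11 for Gamma, 14 for Eta — Eta by 14–11.
Gamma vs Theta: 5+4+3+4+1 = 17 for Gamma, 8 for Theta — Gamma by 17–8.
Gamma vs Alpha: Alpha wins 21–4.
Gamma vs Sigma: Gamma is ranked higher on 1+5+4+3+4 = 17 ballots, Sigma on 8. Gamma wins 17–8.
Gamma vs Tau: 18 to 7, Gamma.
Gamma beats Theta, Sigma, Tau; loses to Eta, Alpha — 3 pairwise wins.

3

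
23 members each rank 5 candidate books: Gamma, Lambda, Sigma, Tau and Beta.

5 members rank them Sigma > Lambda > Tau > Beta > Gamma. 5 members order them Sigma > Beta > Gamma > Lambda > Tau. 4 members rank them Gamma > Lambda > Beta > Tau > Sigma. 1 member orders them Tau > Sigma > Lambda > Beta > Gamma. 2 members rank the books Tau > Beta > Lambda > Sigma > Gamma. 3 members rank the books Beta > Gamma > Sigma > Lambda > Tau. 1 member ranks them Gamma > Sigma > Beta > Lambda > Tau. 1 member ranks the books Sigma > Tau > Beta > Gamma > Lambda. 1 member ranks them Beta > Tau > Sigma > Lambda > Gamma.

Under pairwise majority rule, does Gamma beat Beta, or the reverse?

Ballots ranking Gamma above Beta: 4 + 1 = 5.
Ballots ranking Beta above Gamma: 23 − 5 = 18.
Beta wins the head-to-head 18–5.

Beta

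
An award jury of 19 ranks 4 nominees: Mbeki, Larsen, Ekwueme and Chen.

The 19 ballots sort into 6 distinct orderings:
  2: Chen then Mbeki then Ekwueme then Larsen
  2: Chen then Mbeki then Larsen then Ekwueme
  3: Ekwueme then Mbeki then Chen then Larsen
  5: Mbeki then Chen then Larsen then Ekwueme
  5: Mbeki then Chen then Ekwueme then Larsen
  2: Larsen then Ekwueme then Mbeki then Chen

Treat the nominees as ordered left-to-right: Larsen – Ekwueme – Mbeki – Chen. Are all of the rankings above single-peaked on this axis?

no

Axis positions: Larsen=1, Ekwueme=2, Mbeki=3, Chen=4.
Group 1 (peak Chen at position 4): ranking walks positions 4-3-2-1, expanding outward from the peak — single-peaked.
Group 2: ranking walks positions 4-3-1-2; Larsen is ranked above Ekwueme even though Ekwueme lies between Larsen and the peak Chen on the axis — preferences dip and rise again. Not single-peaked.
Group 3 (peak Ekwueme at position 2): ranking walks positions 2-3-4-1, expanding outward from the peak — single-peaked.
Group 4: ranking walks positions 3-4-1-2; Larsen is ranked above Ekwueme even though Ekwueme lies between Larsen and the peak Mbeki on the axis — preferences dip and rise again. Not single-peaked.
Group 5 (peak Mbeki at position 3): ranking walks positions 3-4-2-1, expanding outward from the peak — single-peaked.
Group 6 (peak Larsen at position 1): ranking walks positions 1-2-3-4, expanding outward from the peak — single-peaked.
Group 2 violates single-peakedness, so the profile is not single-peaked on this axis.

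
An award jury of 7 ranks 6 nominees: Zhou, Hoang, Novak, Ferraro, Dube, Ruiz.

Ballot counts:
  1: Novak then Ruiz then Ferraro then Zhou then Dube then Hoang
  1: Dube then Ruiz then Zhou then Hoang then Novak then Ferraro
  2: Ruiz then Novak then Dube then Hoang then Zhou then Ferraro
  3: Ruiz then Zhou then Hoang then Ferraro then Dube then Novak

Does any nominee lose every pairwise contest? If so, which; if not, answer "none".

Head-to-head results (7 jurors):
Zhou vs Hoang: Zhou, 5–2.
Zhou vs Novak: 1+3 = 4 for Zhou, 3 for Novak — Zhou by 4–3.
Zhou vs Ferraro: Zhou is ranked higher on 1+2+3 = 6 ballots, Ferraro on 1. Zhou wins 6–1.
Zhou–Dube: Zhou 4–3.
Zhou vs Ruiz: 0 for Zhou, 7 for Ruiz — Ruiz by 7–0.
Hoang vs Novak: Hoang is ranked higher on 1+3 = 4 ballots, Novak on 3. Hoang wins 4–3.
Hoang vs Ferraro: 1+2+3 = 6 for Hoang, 1 for Ferraro — Hoang by 6–1.
Hoang vs Dube: 3 for Hoang, 4 for Dube — Dube by 4–3.
Hoang–Ruiz: Ruiz 7–0.
Novak vs Ferraro: 4 to 3, Novak.
Novak vs Dube: Novak preferred on 1+2 = 3 ballots; Dube wins 4–3.
Novak–Ruiz: Ruiz 6–1.
Ferraro vs Dube: Ferraro preferred on 1+3 = 4 ballots; Ferraro wins 4–3.
Ferraro vs Ruiz: 0 to 7, Ruiz.
Dube–Ruiz: Ruiz 6–1.
Each nominee has at least one pairwise win (Zhou beats Hoang; Hoang beats Novak; Novak beats Ferraro; Ferraro beats Dube; Dube beats Hoang; Ruiz beats Zhou) — no Condorcet loser.

none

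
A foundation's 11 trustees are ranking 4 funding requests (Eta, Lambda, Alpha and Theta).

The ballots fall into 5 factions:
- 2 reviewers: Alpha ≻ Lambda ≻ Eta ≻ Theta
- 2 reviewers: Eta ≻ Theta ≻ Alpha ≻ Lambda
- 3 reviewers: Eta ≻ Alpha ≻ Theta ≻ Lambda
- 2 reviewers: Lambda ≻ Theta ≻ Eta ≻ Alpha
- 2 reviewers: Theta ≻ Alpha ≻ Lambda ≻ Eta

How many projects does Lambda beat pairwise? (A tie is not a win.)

Lambda against each rival (11 reviewers):
Lambda vs Eta: Lambda is ranked higher on 2+2+2 = 6 ballots, Eta on 5. Lambda wins 6–5.
Lambda vs Alpha: 2 to 9, Alpha.
Lambda–Theta: Theta 7–4.
Lambda beats Eta; loses to Alpha, Theta — 1 pairwise win.

1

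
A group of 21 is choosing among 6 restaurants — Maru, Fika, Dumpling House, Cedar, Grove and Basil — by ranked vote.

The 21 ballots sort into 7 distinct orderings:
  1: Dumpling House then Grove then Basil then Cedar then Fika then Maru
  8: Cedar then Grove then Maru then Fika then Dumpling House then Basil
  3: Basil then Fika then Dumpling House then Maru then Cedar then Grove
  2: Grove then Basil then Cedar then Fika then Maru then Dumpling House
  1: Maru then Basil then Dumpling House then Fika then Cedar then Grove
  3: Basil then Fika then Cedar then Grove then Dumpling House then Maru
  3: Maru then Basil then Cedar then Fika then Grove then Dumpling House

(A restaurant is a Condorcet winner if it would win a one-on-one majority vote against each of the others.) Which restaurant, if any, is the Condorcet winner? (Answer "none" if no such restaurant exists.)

Pairwise majorities:
Maru vs Fika: Maru preferred on 8+1+3 = 12 ballots; Maru wins 12–9.
Maru vs Dumpling House: 14 to 7, Maru.
Maru vs Cedar: 3+1+3 = 7 for Maru, 14 for Cedar — Cedar by 14–7.
Maru vs Grove: Maru is ranked higher on 3+1+3 = 7 ballots, Grove on 14. Grove wins 14–7.
Maru vs Basil: 12 to 9, Maru.
Fika vs Dumpling House: 19 to 2, Fika.
Fika vs Cedar: 3+1+3 = 7 for Fika, 14 for Cedar — Cedar by 14–7.
Fika vs Grove: Fika preferred on 3+1+3+3 = 10 ballots; Grove wins 11–10.
Fika vs Basil: 8 to 13, Basil.
Dumpling House vs Cedar: 5 to 16, Cedar.
Dumpling House vs Grove: 5 to 16, Grove.
Dumpling House vs Basil: 1+8 = 9 for Dumpling House, 12 for Basil — Basil by 12–9.
Cedar vs Grove: 8+3+1+3+3 = 18 for Cedar, 3 for Grove — Cedar by 18–3.
Cedar vs Basil: Cedar preferred on 8 ballots; Basil wins 13–8.
Grove vs Basil: 11 to 10, Grove.
Every restaurant loses at least once (Maru loses to Cedar; Fika loses to Maru; Dumpling House loses to Maru; Cedar loses to Basil; Grove loses to Cedar; Basil loses to Maru). The majority relation contains the cycle Maru > Basil > Cedar > Maru, so there is no Condorcet winner.

none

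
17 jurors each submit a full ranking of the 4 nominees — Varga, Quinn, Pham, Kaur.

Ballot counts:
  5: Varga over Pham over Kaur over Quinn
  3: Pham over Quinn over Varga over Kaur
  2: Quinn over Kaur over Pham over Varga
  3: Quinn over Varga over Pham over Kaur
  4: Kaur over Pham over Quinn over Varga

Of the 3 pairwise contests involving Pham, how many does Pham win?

Pham against each rival (17 jurors):
Pham vs Varga: 9 to 8, Pham.
Pham vs Quinn: 5+3+4 = 12 for Pham, 5 for Quinn — Pham by 12–5.
Pham vs Kaur: Pham wins 11–6.
Pham beats Varga, Quinn, Kaur — 3 pairwise wins.

3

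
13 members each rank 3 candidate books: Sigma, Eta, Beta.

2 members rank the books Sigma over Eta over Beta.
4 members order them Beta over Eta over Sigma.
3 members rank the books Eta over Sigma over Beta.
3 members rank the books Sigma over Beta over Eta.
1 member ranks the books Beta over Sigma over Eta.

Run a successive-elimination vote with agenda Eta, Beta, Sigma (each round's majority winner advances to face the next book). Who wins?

Round 1: Eta vs Beta — 5–8, Beta advances.
Round 2: Beta vs Sigma — 5–8, Sigma advances.
The agenda winner is Sigma.

Sigma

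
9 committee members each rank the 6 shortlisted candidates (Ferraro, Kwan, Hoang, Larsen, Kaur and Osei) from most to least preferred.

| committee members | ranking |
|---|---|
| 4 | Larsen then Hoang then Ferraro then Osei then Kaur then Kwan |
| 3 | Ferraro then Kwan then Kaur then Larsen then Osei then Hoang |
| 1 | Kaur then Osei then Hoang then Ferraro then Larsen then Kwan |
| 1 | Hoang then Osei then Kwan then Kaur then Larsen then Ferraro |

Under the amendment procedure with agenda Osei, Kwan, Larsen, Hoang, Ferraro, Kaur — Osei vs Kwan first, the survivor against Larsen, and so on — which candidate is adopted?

Round 1: Osei vs Kwan — 6–3, Osei advances.
Round 2: Osei vs Larsen — 2–7, Larsen advances.
Round 3: Larsen vs Hoang — 7–2, Larsen advances.
Round 4: Larsen vs Ferraro — 5–4, Larsen advances.
Round 5: Larsen vs Kaur — 4–5, Kaur advances.
The agenda winner is Kaur.

Kaur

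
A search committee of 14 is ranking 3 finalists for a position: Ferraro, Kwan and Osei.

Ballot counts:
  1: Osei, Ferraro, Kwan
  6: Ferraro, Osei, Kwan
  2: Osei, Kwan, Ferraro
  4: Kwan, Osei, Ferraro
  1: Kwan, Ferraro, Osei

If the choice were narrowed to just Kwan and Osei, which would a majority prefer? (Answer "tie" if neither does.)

Ballots ranking Kwan above Osei: 4 + 1 = 5.
Ballots ranking Osei above Kwan: 14 − 5 = 9.
Osei wins the head-to-head 9–5.

Osei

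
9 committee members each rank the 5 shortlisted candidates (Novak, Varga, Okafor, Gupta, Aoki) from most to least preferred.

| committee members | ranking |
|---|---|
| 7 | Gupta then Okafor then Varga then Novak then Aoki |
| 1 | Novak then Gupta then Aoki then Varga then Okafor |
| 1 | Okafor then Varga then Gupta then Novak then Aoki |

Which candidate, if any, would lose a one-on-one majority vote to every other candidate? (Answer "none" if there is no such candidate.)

Aoki

Head-to-head results (9 committee members):
Novak–Varga: Varga 8–1.
Novak vs Okafor: 1 for Novak, 8 for Okafor — Okafor by 8–1.
Novak vs Gupta: 1 to 8, Gupta.
Novak–Aoki: Novak 9–0.
Varga vs Okafor: Varga is ranked higher on 1 ballot, Okafor on 8. Okafor wins 8–1.
Varga vs Gupta: 1 to 8, Gupta.
Varga vs Aoki: 8 to 1, Varga.
Okafor–Gupta: Gupta 8–1.
Okafor vs Aoki: 8 to 1, Okafor.
Gupta–Aoki: Gupta 9–0.
Aoki loses to every other candidate — it is the Condorcet loser.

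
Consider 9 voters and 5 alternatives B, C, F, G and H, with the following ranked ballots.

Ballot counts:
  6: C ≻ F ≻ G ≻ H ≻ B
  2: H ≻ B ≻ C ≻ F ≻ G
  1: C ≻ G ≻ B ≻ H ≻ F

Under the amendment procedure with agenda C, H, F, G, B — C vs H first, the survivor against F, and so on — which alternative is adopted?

Round 1: C vs H — 7–2, C advances.
Round 2: C vs F — 9–0, C advances.
Round 3: C vs G — 9–0, C advances.
Round 4: C vs B — 7–2, C advances.
The agenda winner is C.

C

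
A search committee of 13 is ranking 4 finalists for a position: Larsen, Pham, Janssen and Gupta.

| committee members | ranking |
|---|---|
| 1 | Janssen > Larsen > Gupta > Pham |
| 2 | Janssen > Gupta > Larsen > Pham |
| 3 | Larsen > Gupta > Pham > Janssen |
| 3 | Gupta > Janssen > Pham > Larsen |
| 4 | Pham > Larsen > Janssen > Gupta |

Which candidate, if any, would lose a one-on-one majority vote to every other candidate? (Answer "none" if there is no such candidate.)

Pairwise majorities:
Larsen vs Pham: Pham, 7–6.
Larsen–Janssen: Larsen 7–6.
Larsen vs Gupta: Larsen is ranked higher on 1+3+4 = 8 ballots, Gupta on 5. Larsen wins 8–5.
Pham–Janssen: Pham 7–6.
Pham vs Gupta: 4 to 9, Gupta.
Janssen vs Gupta: Janssen is ranked higher on 1+2+4 = 7 ballots, Gupta on 6. Janssen wins 7–6.
Every candidate wins at least one matchup (Larsen beats Janssen; Pham beats Larsen; Janssen beats Gupta; Gupta beats Pham), so there is no Condorcet loser.

none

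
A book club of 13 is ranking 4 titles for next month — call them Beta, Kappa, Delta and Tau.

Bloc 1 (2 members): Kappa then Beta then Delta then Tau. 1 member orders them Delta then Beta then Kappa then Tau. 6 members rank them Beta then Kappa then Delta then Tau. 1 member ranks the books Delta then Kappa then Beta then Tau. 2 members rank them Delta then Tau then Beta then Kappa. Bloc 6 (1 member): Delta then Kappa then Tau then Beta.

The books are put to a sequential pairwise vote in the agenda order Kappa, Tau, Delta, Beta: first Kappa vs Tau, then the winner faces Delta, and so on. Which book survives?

Round 1: Kappa vs Tau — 11–2, Kappa advances.
Round 2: Kappa vs Delta — 8–5, Kappa advances.
Round 3: Kappa vs Beta — 4–9, Beta advances.
Beta survives the agenda.

Beta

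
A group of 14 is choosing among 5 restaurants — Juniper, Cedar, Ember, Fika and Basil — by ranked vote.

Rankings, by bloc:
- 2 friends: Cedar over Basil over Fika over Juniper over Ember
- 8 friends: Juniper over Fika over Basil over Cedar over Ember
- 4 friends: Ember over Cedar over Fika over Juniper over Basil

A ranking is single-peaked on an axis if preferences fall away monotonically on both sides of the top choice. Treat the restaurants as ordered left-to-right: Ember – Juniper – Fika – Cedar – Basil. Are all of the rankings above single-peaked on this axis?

no

Axis positions: Ember=1, Juniper=2, Fika=3, Cedar=4, Basil=5.
Bloc 1 (peak Cedar at position 4): ranking walks positions 4-5-3-2-1, expanding outward from the peak — single-peaked.
Bloc 2: ranking walks positions 2-3-5-4-1; Basil is ranked above Cedar even though Cedar lies between Basil and the peak Juniper on the axis — preferences dip and rise again. Not single-peaked.
Bloc 3: ranking walks positions 1-4-3-2-5; Cedar is ranked above Juniper even though Juniper lies between Cedar and the peak Ember on the axis — preferences dip and rise again. Not single-peaked.
Bloc 2 violates single-peakedness, so the profile is not single-peaked on this axis.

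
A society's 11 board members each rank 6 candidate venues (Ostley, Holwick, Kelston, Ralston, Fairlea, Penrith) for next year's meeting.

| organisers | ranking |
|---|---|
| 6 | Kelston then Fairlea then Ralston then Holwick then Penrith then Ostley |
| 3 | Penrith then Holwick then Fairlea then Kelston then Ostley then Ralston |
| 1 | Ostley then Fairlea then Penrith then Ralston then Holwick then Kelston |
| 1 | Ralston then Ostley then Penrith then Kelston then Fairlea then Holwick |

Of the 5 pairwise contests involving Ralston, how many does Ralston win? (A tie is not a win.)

Ralston against each rival (11 organisers):
Ralston vs Ostley: 6+1 = 7 for Ralston, 4 for Ostley — Ralston by 7–4.
Ralston vs Holwick: Ralston wins 8–3.
Ralston vs Kelston: 2 to 9, Kelston.
Ralston–Fairlea: Fairlea 10–1.
Ralston vs Penrith: Ralston preferred on 6+1 = 7 ballots; Ralston wins 7–4.
Ralston beats Ostley, Holwick, Penrith; loses to Kelston, Fairlea — 3 pairwise wins.

3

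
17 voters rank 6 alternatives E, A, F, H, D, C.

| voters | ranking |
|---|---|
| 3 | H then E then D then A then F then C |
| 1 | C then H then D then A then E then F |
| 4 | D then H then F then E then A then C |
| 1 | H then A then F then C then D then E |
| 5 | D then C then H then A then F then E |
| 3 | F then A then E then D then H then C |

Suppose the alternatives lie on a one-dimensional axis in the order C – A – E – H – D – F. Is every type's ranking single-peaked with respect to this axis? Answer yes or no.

Axis positions: C=1, A=2, E=3, H=4, D=5, F=6.
Type 1 (peak H at position 4): ranking walks positions 4-3-5-2-6-1, expanding outward from the peak — single-peaked.
Type 2: ranking walks positions 1-4-5-2-3-6; H is ranked above A even though A lies between H and the peak C on the axis — preferences dip and rise again. Not single-peaked.
Type 3 (peak D at position 5): ranking walks positions 5-4-6-3-2-1, expanding outward from the peak — single-peaked.
Type 4: ranking walks positions 4-2-6-1-5-3; A is ranked above E even though E lies between A and the peak H on the axis — preferences dip and rise again. Not single-peaked.
Type 5: ranking walks positions 5-1-4-2-6-3; C is ranked above H even though H lies between C and the peak D on the axis — preferences dip and rise again. Not single-peaked.
Type 6: ranking walks positions 6-2-3-5-4-1; A is ranked above D even though D lies between A and the peak F on the axis — preferences dip and rise again. Not single-peaked.
Type 2 violates single-peakedness, so the profile is not single-peaked on this axis.

no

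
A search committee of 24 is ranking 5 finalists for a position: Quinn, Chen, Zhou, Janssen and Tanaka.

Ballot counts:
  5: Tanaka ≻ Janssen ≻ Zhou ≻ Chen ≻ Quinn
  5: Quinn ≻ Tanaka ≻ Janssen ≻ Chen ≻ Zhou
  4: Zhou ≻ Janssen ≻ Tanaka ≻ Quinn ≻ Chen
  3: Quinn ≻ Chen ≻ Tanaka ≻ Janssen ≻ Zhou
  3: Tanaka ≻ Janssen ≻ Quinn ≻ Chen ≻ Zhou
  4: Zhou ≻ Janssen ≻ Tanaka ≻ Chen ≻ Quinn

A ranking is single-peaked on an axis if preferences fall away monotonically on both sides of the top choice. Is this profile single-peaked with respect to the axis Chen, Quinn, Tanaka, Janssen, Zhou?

no

Axis positions: Chen=1, Quinn=2, Tanaka=3, Janssen=4, Zhou=5.
Bloc 1: ranking walks positions 3-4-5-1-2; Chen is ranked above Quinn even though Quinn lies between Chen and the peak Tanaka on the axis — preferences dip and rise again. Not single-peaked.
Bloc 2 (peak Quinn at position 2): ranking walks positions 2-3-4-1-5, expanding outward from the peak — single-peaked.
Bloc 3 (peak Zhou at position 5): ranking walks positions 5-4-3-2-1, expanding outward from the peak — single-peaked.
Bloc 4 (peak Quinn at position 2): ranking walks positions 2-1-3-4-5, expanding outward from the peak — single-peaked.
Bloc 5 (peak Tanaka at position 3): ranking walks positions 3-4-2-1-5, expanding outward from the peak — single-peaked.
Bloc 6: ranking walks positions 5-4-3-1-2; Chen is ranked above Quinn even though Quinn lies between Chen and the peak Zhou on the axis — preferences dip and rise again. Not single-peaked.
Bloc 1 violates single-peakedness, so the profile is not single-peaked on this axis.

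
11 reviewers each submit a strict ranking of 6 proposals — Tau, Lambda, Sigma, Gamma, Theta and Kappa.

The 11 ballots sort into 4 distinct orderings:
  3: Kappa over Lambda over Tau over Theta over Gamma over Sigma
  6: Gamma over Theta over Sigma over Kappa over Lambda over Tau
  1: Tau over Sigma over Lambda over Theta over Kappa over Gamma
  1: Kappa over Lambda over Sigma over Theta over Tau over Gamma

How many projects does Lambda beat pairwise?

1

Lambda against each rival (11 reviewers):
Lambda vs Tau: 3+6+1 = 10 for Lambda, 1 for Tau — Lambda by 10–1.
Lambda–Sigma: Sigma 7–4.
Lambda vs Gamma: 3+1+1 = 5 for Lambda, 6 for Gamma — Gamma by 6–5.
Lambda vs Theta: Lambda is ranked higher on 3+1+1 = 5 ballots, Theta on 6. Theta wins 6–5.
Lambda vs Kappa: 1 for Lambda, 10 for Kappa — Kappa by 10–1.
Lambda beats Tau; loses to Sigma, Gamma, Theta, Kappa — 1 pairwise win.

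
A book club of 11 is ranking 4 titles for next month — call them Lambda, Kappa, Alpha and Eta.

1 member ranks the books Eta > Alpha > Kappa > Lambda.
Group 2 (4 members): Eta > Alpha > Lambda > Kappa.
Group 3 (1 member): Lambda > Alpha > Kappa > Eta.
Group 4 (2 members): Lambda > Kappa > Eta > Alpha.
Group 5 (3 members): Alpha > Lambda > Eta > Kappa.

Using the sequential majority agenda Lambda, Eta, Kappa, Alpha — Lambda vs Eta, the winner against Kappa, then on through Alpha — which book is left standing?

Round 1: Lambda vs Eta — 6–5, Lambda advances.
Round 2: Lambda vs Kappa — 10–1, Lambda advances.
Round 3: Lambda vs Alpha — 3–8, Alpha advances.
The agenda winner is Alpha.

Alpha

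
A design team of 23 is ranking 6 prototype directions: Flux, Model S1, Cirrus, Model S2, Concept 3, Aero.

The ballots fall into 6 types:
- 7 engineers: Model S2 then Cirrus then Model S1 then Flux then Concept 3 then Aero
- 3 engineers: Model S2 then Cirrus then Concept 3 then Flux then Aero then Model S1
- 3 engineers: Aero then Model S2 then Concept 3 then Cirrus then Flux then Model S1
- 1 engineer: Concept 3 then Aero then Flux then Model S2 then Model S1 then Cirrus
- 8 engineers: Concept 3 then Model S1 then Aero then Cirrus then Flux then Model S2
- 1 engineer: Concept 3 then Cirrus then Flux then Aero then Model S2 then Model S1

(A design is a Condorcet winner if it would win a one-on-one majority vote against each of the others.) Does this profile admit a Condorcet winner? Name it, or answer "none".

Pairwise majorities:
Flux vs Model S1: 3+3+1+1 = 8 for Flux, 15 for Model S1 — Model S1 by 15–8.
Flux vs Cirrus: Cirrus wins 22–1.
Flux vs Model S2: 10 to 13, Model S2.
Flux–Concept 3: Concept 3 16–7.
Flux vs Aero: Flux preferred on 7+3+1 = 11 ballots; Aero wins 12–11.
Model S1 vs Cirrus: Model S1 is ranked higher on 1+8 = 9 ballots, Cirrus on 14. Cirrus wins 14–9.
Model S1–Model S2: Model S2 15–8.
Model S1 vs Concept 3: Model S1 preferred on 7 ballots; Concept 3 wins 16–7.
Model S1 vs Aero: Model S1 is ranked higher on 7+8 = 15 ballots, Aero on 8. Model S1 wins 15–8.
Cirrus vs Model S2: 9 to 14, Model S2.
Cirrus vs Concept 3: Concept 3 wins 13–10.
Cirrus vs Aero: 11 to 12, Aero.
Model S2 vs Concept 3: 7+3+3 = 13 for Model S2, 10 for Concept 3 — Model S2 by 13–10.
Model S2 vs Aero: 10 to 13, Aero.
Concept 3 vs Aero: Concept 3, 20–3.
Each design drops at least one matchup (Flux loses to Model S1; Model S1 loses to Cirrus; Cirrus loses to Model S2; Model S2 loses to Aero; Concept 3 loses to Model S2; Aero loses to Model S1); the cycle Model S1 > Aero > Cirrus > Model S1 rules out a Condorcet winner.

none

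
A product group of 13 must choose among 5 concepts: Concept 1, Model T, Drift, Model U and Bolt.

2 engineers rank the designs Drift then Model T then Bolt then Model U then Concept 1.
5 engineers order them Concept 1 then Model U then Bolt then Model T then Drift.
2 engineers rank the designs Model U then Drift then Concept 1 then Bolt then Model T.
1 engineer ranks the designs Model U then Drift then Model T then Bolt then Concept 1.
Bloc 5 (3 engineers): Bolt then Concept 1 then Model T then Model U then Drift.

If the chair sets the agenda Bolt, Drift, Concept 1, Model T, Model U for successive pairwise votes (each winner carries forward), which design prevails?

Concept 1

Round 1: Bolt vs Drift — 8–5, Bolt advances.
Round 2: Bolt vs Concept 1 — 6–7, Concept 1 advances.
Round 3: Concept 1 vs Model T — 10–3, Concept 1 advances.
Round 4: Concept 1 vs Model U — 8–5, Concept 1 advances.
Concept 1 survives the agenda.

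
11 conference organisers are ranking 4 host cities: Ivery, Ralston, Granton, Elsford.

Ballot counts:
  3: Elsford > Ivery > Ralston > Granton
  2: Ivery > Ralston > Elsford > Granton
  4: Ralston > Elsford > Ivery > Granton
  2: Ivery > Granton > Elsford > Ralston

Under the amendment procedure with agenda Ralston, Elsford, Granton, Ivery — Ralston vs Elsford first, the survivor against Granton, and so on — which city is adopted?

Ivery

Round 1: Ralston vs Elsford — 6–5, Ralston advances.
Round 2: Ralston vs Granton — 9–2, Ralston advances.
Round 3: Ralston vs Ivery — 4–7, Ivery advances.
Ivery survives the agenda.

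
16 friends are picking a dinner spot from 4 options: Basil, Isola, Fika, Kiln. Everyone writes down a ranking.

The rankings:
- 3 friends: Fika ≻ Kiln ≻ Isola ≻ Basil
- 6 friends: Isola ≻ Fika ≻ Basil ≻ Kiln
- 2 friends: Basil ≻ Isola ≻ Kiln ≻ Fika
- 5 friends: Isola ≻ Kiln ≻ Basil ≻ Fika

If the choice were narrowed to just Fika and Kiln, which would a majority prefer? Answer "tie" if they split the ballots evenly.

Fika

Ballots ranking Fika above Kiln: 3 + 6 = 9.
Ballots ranking Kiln above Fika: 16 − 9 = 7.
Fika wins the head-to-head 9–7.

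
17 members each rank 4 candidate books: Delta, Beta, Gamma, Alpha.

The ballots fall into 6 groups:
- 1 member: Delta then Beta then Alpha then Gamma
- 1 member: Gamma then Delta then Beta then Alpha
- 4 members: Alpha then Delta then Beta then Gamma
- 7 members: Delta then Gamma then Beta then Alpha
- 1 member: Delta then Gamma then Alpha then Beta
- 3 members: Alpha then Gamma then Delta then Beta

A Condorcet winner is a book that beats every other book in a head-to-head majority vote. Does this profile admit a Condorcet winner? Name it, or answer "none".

Pairwise majorities:
Delta–Beta: Delta 17–0.
Delta vs Gamma: Delta wins 13–4.
Delta vs Alpha: Delta wins 10–7.
Beta–Gamma: Gamma 12–5.
Beta vs Alpha: Beta wins 9–8.
Gamma vs Alpha: Gamma, 9–8.
Delta wins every pairwise contest, so Delta is the Condorcet winner.

Delta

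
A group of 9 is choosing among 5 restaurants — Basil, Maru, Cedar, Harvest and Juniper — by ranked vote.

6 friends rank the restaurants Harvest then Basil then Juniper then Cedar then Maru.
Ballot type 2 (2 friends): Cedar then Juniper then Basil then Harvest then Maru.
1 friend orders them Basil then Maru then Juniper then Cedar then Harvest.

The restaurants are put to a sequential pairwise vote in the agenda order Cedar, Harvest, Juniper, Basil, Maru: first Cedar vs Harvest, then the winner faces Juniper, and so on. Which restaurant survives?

Harvest

Round 1: Cedar vs Harvest — 3–6, Harvest advances.
Round 2: Harvest vs Juniper — 6–3, Harvest advances.
Round 3: Harvest vs Basil — 6–3, Harvest advances.
Round 4: Harvest vs Maru — 8–1, Harvest advances.
Harvest survives the agenda.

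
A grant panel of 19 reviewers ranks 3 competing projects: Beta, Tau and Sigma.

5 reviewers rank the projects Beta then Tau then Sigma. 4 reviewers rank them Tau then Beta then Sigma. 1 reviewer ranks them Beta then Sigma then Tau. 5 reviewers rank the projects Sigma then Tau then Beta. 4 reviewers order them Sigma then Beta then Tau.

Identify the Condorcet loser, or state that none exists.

Tau

Head-to-head results (19 reviewers):
Beta vs Tau: 10 to 9, Beta.
Beta–Sigma: Beta 10–9.
Tau vs Sigma: Sigma wins 10–9.
Tau is beaten in every head-to-head and is the Condorcet loser.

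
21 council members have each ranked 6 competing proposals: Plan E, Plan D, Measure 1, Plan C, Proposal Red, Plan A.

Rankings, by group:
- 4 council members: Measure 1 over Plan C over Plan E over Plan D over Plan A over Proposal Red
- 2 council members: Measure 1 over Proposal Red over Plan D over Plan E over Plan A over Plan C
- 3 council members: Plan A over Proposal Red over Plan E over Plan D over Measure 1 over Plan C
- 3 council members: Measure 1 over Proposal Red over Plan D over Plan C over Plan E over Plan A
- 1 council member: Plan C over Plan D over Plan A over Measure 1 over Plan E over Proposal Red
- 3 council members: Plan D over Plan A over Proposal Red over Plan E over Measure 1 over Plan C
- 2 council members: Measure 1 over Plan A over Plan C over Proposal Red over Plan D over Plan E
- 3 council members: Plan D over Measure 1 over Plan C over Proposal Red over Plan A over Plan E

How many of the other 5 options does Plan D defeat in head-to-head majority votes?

Plan D against each rival (21 council members):
Plan D–Plan E: Plan D 14–7.
Plan D vs Measure 1: Measure 1, 11–10.
Plan D vs Plan C: 14 to 7, Plan D.
Plan D–Proposal Red: Plan D 11–10.
Plan D vs Plan A: Plan D is ranked higher on 4+2+3+1+3+3 = 16 ballots, Plan A on 5. Plan D wins 16–5.
Plan D beats Plan E, Plan C, Proposal Red, Plan A; loses to Measure 1 — 4 pairwise wins.

4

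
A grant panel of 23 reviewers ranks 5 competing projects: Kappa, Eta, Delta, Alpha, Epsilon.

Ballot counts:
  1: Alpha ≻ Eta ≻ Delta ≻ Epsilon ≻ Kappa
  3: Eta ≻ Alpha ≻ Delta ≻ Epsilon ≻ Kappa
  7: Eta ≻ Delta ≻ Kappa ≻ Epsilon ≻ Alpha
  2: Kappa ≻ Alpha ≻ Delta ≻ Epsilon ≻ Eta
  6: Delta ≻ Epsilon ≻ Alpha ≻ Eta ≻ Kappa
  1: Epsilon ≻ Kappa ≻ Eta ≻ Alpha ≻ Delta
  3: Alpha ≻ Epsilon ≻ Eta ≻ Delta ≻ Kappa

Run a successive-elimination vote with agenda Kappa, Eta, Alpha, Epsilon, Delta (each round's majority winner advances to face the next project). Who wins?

Round 1: Kappa vs Eta — 3–20, Eta advances.
Round 2: Eta vs Alpha — 11–12, Alpha advances.
Round 3: Alpha vs Epsilon — 9–14, Epsilon advances.
Round 4: Epsilon vs Delta — 4–19, Delta advances.
The agenda winner is Delta.

Delta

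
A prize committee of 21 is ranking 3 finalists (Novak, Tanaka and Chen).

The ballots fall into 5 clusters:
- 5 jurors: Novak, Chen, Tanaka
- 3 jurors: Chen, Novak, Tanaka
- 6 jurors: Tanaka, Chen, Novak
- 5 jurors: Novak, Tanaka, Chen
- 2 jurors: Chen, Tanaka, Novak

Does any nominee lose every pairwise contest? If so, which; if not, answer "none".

none

Head-to-head results (21 jurors):
Novak vs Tanaka: 13 to 8, Novak.
Novak vs Chen: Novak preferred on 5+5 = 10 ballots; Chen wins 11–10.
Tanaka vs Chen: Tanaka, 11–10.
Every nominee wins at least one matchup (Novak beats Tanaka; Tanaka beats Chen; Chen beats Novak), so there is no Condorcet loser.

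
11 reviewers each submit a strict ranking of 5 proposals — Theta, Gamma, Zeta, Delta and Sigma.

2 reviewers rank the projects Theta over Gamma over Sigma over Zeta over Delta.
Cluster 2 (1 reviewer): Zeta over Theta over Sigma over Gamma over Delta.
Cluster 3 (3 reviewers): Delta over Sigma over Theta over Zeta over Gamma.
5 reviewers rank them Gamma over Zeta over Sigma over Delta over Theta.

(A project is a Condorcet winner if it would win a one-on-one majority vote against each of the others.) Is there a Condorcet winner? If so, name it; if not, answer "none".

Check each pair by majority over 11 ballots:
Theta vs Gamma: Theta is ranked higher on 2+1+3 = 6 ballots, Gamma on 5. Theta wins 6–5.
Theta vs Zeta: Theta is ranked higher on 2+3 = 5 ballots, Zeta on 6. Zeta wins 6–5.
Theta vs Delta: Theta preferred on 2+1 = 3 ballots; Delta wins 8–3.
Theta vs Sigma: Theta is ranked higher on 2+1 = 3 ballots, Sigma on 8. Sigma wins 8–3.
Gamma–Zeta: Gamma 7–4.
Gamma vs Delta: 8 to 3, Gamma.
Gamma–Sigma: Gamma 7–4.
Zeta vs Delta: Zeta is ranked higher on 2+1+5 = 8 ballots, Delta on 3. Zeta wins 8–3.
Zeta vs Sigma: Zeta wins 6–5.
Delta vs Sigma: Delta is ranked higher on 3 ballots, Sigma on 8. Sigma wins 8–3.
No project is unbeaten: Theta loses to Zeta; Gamma loses to Theta; Zeta loses to Gamma; Delta loses to Gamma; Sigma loses to Gamma. In particular Theta → Gamma → Zeta → Theta is a majority cycle — no Condorcet winner exists.

none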